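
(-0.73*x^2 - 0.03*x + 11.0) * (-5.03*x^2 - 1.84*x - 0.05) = 3.6719*x^4 + 1.4941*x^3 - 55.2383*x^2 - 20.2385*x - 0.55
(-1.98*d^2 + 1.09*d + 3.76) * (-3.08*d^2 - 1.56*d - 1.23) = 6.0984*d^4 - 0.2684*d^3 - 10.8458*d^2 - 7.2063*d - 4.6248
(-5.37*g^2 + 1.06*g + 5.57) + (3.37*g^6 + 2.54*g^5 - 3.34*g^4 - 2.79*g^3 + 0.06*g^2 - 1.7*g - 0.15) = 3.37*g^6 + 2.54*g^5 - 3.34*g^4 - 2.79*g^3 - 5.31*g^2 - 0.64*g + 5.42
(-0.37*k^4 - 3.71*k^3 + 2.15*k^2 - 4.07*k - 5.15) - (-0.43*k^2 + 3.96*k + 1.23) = -0.37*k^4 - 3.71*k^3 + 2.58*k^2 - 8.03*k - 6.38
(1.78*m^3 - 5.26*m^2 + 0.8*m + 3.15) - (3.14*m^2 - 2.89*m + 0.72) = 1.78*m^3 - 8.4*m^2 + 3.69*m + 2.43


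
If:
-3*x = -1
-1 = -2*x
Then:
No Solution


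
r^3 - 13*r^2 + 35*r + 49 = (r - 7)^2*(r + 1)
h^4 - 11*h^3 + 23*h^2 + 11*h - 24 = (h - 8)*(h - 3)*(h - 1)*(h + 1)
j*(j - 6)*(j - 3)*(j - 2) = j^4 - 11*j^3 + 36*j^2 - 36*j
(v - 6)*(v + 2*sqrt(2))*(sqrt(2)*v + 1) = sqrt(2)*v^3 - 6*sqrt(2)*v^2 + 5*v^2 - 30*v + 2*sqrt(2)*v - 12*sqrt(2)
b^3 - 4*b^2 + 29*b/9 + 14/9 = (b - 7/3)*(b - 2)*(b + 1/3)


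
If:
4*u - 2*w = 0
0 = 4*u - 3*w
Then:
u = 0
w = 0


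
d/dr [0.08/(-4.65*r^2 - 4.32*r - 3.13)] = (0.744*r + 0.3456)/(4.65*r^2 + 4.32*r + 3.13)^2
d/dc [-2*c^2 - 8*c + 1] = -4*c - 8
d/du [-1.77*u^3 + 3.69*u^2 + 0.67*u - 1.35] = -5.31*u^2 + 7.38*u + 0.67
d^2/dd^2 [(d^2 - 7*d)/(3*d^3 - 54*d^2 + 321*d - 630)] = 2*(d^3 - 90*d + 330)/(3*(d^6 - 33*d^5 + 453*d^4 - 3311*d^3 + 13590*d^2 - 29700*d + 27000))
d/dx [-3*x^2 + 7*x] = 7 - 6*x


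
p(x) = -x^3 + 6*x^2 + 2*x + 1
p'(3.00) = 11.00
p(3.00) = 34.00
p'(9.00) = -133.00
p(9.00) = -224.00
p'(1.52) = 13.31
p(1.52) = 14.39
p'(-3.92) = -91.14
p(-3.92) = 145.59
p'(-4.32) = -105.83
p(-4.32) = 184.96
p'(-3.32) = -70.91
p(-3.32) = 97.09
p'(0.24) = 4.71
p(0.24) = 1.81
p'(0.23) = 4.60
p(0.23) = 1.77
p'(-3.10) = -64.03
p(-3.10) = 82.25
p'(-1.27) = -18.08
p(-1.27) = 10.19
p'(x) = -3*x^2 + 12*x + 2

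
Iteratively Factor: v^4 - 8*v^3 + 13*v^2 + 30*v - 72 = (v - 3)*(v^3 - 5*v^2 - 2*v + 24) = (v - 3)*(v + 2)*(v^2 - 7*v + 12) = (v - 4)*(v - 3)*(v + 2)*(v - 3)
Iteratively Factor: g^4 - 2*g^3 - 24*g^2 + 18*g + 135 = (g - 3)*(g^3 + g^2 - 21*g - 45) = (g - 3)*(g + 3)*(g^2 - 2*g - 15) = (g - 5)*(g - 3)*(g + 3)*(g + 3)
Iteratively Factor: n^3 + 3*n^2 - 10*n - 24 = (n + 4)*(n^2 - n - 6) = (n - 3)*(n + 4)*(n + 2)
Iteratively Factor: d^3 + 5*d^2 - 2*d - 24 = (d + 3)*(d^2 + 2*d - 8) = (d + 3)*(d + 4)*(d - 2)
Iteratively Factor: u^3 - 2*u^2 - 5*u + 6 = (u - 3)*(u^2 + u - 2) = (u - 3)*(u - 1)*(u + 2)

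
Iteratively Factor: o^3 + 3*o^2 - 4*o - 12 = (o + 2)*(o^2 + o - 6) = (o - 2)*(o + 2)*(o + 3)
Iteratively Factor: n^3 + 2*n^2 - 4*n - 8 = (n + 2)*(n^2 - 4) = (n + 2)^2*(n - 2)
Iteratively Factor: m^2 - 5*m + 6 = (m - 3)*(m - 2)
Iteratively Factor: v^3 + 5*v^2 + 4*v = (v + 4)*(v^2 + v) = (v + 1)*(v + 4)*(v)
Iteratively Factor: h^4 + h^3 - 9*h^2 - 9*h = (h - 3)*(h^3 + 4*h^2 + 3*h) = h*(h - 3)*(h^2 + 4*h + 3) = h*(h - 3)*(h + 1)*(h + 3)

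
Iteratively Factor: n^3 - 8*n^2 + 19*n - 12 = (n - 1)*(n^2 - 7*n + 12) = (n - 3)*(n - 1)*(n - 4)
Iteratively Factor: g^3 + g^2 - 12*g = (g)*(g^2 + g - 12) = g*(g + 4)*(g - 3)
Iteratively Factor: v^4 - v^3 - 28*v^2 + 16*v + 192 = (v - 4)*(v^3 + 3*v^2 - 16*v - 48) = (v - 4)*(v + 4)*(v^2 - v - 12) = (v - 4)*(v + 3)*(v + 4)*(v - 4)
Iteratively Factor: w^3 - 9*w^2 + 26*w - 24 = (w - 3)*(w^2 - 6*w + 8) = (w - 4)*(w - 3)*(w - 2)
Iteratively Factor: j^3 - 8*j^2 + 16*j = (j - 4)*(j^2 - 4*j) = (j - 4)^2*(j)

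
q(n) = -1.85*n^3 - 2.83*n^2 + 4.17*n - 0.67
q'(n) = -5.55*n^2 - 5.66*n + 4.17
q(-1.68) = -6.89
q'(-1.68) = -1.99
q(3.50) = -100.06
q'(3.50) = -83.63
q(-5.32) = 175.60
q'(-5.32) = -122.80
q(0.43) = 0.45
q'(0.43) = 0.71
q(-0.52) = -3.34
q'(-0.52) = 5.61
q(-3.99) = 55.15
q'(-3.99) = -61.60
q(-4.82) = 120.65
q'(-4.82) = -97.49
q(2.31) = -28.94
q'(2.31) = -38.52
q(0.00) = -0.67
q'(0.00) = 4.17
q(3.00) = -63.58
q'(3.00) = -62.76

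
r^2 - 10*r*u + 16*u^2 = (r - 8*u)*(r - 2*u)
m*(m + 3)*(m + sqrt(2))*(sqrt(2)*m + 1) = sqrt(2)*m^4 + 3*m^3 + 3*sqrt(2)*m^3 + sqrt(2)*m^2 + 9*m^2 + 3*sqrt(2)*m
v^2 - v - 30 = (v - 6)*(v + 5)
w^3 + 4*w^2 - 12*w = w*(w - 2)*(w + 6)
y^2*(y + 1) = y^3 + y^2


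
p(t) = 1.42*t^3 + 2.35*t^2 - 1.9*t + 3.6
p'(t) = 4.26*t^2 + 4.7*t - 1.9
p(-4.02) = -43.04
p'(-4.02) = 48.05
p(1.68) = 13.77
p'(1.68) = 18.02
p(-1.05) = 6.54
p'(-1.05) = -2.14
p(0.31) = 3.28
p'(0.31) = -0.03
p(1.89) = 17.99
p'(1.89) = 22.20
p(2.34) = 30.22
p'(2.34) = 32.42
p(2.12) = 23.66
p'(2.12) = 27.21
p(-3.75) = -31.11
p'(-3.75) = 40.38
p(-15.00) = -4231.65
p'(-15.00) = 886.10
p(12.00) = 2772.96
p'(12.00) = 667.94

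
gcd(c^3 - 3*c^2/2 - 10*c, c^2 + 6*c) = c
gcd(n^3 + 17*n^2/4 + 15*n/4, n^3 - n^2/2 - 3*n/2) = n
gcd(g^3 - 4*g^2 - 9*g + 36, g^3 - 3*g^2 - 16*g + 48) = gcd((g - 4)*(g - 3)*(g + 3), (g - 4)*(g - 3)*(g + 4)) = g^2 - 7*g + 12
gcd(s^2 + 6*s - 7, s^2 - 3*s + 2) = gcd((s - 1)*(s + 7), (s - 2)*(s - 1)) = s - 1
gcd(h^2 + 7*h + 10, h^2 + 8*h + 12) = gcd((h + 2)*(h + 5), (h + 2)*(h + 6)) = h + 2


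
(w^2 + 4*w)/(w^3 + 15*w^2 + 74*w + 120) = w/(w^2 + 11*w + 30)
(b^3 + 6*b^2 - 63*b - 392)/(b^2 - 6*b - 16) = (b^2 + 14*b + 49)/(b + 2)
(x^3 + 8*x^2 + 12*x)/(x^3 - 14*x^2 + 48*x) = (x^2 + 8*x + 12)/(x^2 - 14*x + 48)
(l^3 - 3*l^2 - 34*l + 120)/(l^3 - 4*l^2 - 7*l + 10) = (l^2 + 2*l - 24)/(l^2 + l - 2)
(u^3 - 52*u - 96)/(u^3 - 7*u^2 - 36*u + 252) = (u^2 - 6*u - 16)/(u^2 - 13*u + 42)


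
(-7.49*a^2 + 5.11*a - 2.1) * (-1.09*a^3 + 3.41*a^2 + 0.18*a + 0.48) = 8.1641*a^5 - 31.1108*a^4 + 18.3659*a^3 - 9.8364*a^2 + 2.0748*a - 1.008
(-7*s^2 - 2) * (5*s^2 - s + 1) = -35*s^4 + 7*s^3 - 17*s^2 + 2*s - 2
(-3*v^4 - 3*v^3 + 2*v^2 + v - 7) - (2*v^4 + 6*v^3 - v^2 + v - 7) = -5*v^4 - 9*v^3 + 3*v^2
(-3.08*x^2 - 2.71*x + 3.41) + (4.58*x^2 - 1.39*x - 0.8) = 1.5*x^2 - 4.1*x + 2.61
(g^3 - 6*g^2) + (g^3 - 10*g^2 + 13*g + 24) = 2*g^3 - 16*g^2 + 13*g + 24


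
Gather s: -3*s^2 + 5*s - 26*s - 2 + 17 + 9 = -3*s^2 - 21*s + 24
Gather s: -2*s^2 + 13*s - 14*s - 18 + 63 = -2*s^2 - s + 45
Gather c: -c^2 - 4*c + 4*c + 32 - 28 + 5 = 9 - c^2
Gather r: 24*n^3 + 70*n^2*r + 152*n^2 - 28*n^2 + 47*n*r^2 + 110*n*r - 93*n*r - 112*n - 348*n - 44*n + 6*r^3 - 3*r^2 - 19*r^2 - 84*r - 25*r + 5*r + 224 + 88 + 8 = 24*n^3 + 124*n^2 - 504*n + 6*r^3 + r^2*(47*n - 22) + r*(70*n^2 + 17*n - 104) + 320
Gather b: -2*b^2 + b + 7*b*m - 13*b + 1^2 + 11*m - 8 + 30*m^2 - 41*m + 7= -2*b^2 + b*(7*m - 12) + 30*m^2 - 30*m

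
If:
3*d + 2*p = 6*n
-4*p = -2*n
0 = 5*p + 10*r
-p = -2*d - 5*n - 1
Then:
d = -10/47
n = -6/47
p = -3/47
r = 3/94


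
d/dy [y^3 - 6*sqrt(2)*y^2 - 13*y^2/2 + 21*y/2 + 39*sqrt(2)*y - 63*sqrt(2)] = 3*y^2 - 12*sqrt(2)*y - 13*y + 21/2 + 39*sqrt(2)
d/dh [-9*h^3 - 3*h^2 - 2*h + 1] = -27*h^2 - 6*h - 2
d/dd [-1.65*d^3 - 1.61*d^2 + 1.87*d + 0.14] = -4.95*d^2 - 3.22*d + 1.87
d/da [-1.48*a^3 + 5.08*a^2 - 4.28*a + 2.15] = -4.44*a^2 + 10.16*a - 4.28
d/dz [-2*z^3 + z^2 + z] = -6*z^2 + 2*z + 1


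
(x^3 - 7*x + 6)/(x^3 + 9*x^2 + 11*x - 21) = (x - 2)/(x + 7)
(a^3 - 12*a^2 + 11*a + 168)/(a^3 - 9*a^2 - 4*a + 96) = (a - 7)/(a - 4)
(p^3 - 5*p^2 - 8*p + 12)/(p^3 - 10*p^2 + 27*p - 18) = (p + 2)/(p - 3)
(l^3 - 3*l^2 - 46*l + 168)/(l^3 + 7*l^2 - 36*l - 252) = (l - 4)/(l + 6)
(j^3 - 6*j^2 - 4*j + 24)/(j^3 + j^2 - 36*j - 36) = (j^2 - 4)/(j^2 + 7*j + 6)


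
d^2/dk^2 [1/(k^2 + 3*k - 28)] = 2*(-k^2 - 3*k + (2*k + 3)^2 + 28)/(k^2 + 3*k - 28)^3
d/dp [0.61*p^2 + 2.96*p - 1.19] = 1.22*p + 2.96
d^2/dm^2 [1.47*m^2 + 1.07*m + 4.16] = 2.94000000000000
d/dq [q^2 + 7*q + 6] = 2*q + 7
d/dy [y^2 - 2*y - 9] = 2*y - 2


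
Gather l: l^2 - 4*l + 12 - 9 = l^2 - 4*l + 3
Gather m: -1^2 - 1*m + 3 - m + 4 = 6 - 2*m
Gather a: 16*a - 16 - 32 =16*a - 48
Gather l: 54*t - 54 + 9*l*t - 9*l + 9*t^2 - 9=l*(9*t - 9) + 9*t^2 + 54*t - 63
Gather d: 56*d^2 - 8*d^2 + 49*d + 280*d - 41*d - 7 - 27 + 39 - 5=48*d^2 + 288*d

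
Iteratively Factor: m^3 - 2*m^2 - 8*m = (m - 4)*(m^2 + 2*m) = (m - 4)*(m + 2)*(m)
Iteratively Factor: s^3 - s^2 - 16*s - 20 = (s + 2)*(s^2 - 3*s - 10) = (s - 5)*(s + 2)*(s + 2)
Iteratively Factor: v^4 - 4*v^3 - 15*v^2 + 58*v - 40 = (v - 2)*(v^3 - 2*v^2 - 19*v + 20) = (v - 5)*(v - 2)*(v^2 + 3*v - 4) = (v - 5)*(v - 2)*(v - 1)*(v + 4)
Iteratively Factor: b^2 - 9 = (b - 3)*(b + 3)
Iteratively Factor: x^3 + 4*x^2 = (x)*(x^2 + 4*x) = x^2*(x + 4)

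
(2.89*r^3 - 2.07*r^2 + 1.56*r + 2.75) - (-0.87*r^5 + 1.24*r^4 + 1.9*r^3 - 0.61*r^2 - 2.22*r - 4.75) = 0.87*r^5 - 1.24*r^4 + 0.99*r^3 - 1.46*r^2 + 3.78*r + 7.5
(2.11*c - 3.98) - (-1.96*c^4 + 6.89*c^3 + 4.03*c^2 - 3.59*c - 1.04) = 1.96*c^4 - 6.89*c^3 - 4.03*c^2 + 5.7*c - 2.94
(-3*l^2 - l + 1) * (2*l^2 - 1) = -6*l^4 - 2*l^3 + 5*l^2 + l - 1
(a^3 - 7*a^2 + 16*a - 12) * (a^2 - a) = a^5 - 8*a^4 + 23*a^3 - 28*a^2 + 12*a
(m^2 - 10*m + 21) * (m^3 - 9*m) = m^5 - 10*m^4 + 12*m^3 + 90*m^2 - 189*m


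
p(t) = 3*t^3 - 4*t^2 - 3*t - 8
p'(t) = 9*t^2 - 8*t - 3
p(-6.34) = -914.28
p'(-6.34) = 409.48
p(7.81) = 1153.72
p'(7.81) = 483.48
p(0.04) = -8.13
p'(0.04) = -3.31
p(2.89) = 22.33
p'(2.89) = 49.05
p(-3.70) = -203.62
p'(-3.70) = 149.81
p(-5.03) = -475.90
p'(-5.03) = 264.95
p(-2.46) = -69.49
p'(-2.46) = 71.14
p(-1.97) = -40.55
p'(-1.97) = 47.69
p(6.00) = 478.00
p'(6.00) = 273.00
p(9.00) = 1828.00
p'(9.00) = 654.00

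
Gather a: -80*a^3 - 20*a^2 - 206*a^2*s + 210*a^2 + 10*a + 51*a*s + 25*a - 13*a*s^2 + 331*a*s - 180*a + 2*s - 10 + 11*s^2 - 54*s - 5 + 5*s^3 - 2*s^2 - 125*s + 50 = -80*a^3 + a^2*(190 - 206*s) + a*(-13*s^2 + 382*s - 145) + 5*s^3 + 9*s^2 - 177*s + 35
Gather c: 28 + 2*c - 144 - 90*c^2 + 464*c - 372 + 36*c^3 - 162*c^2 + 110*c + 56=36*c^3 - 252*c^2 + 576*c - 432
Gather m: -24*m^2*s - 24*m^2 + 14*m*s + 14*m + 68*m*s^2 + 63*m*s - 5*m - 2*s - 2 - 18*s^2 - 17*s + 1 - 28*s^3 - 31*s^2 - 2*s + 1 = m^2*(-24*s - 24) + m*(68*s^2 + 77*s + 9) - 28*s^3 - 49*s^2 - 21*s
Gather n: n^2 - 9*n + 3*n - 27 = n^2 - 6*n - 27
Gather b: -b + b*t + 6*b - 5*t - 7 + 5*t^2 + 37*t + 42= b*(t + 5) + 5*t^2 + 32*t + 35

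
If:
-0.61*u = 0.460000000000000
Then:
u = -0.75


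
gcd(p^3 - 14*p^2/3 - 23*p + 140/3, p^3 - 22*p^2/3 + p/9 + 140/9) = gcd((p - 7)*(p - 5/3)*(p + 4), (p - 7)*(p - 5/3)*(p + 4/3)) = p^2 - 26*p/3 + 35/3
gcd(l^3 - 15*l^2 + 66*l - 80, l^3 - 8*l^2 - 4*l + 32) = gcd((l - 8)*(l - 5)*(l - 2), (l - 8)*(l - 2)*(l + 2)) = l^2 - 10*l + 16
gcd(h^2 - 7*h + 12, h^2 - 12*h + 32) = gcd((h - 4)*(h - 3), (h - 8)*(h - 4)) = h - 4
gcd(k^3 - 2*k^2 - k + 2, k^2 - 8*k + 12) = k - 2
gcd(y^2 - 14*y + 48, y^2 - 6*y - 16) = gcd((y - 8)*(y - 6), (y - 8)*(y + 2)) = y - 8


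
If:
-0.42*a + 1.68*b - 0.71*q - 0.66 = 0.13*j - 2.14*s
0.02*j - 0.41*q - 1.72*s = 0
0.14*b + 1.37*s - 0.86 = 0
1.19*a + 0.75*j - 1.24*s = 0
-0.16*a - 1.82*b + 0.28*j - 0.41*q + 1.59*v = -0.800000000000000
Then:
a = 1.87967060307006*v + 7.38963859024178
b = 0.251913190071482*v - 1.02037985299561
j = -3.02497237370465*v - 10.5146373247602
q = -0.0395647977039249*v - 3.5837787632184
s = 0.73200962001415 - 0.0257429537299325*v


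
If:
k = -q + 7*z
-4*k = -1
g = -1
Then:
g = -1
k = 1/4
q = 7*z - 1/4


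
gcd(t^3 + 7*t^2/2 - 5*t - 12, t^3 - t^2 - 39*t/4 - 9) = t + 3/2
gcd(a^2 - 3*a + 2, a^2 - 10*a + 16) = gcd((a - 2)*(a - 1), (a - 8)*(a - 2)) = a - 2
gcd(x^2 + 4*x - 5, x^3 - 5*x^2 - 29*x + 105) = x + 5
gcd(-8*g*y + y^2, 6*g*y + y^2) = y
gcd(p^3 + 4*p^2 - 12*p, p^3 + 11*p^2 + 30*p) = p^2 + 6*p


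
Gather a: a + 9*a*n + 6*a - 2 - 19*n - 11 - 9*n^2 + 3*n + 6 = a*(9*n + 7) - 9*n^2 - 16*n - 7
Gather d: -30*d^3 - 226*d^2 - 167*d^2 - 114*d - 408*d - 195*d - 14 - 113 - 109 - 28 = -30*d^3 - 393*d^2 - 717*d - 264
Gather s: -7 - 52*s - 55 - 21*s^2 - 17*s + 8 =-21*s^2 - 69*s - 54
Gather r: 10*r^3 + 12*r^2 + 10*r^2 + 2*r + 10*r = 10*r^3 + 22*r^2 + 12*r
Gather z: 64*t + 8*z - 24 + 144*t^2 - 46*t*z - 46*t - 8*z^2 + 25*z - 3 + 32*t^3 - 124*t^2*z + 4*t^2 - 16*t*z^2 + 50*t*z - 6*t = 32*t^3 + 148*t^2 + 12*t + z^2*(-16*t - 8) + z*(-124*t^2 + 4*t + 33) - 27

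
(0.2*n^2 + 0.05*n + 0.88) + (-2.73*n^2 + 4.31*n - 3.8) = -2.53*n^2 + 4.36*n - 2.92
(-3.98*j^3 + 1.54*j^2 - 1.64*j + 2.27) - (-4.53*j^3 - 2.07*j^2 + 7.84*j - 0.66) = 0.55*j^3 + 3.61*j^2 - 9.48*j + 2.93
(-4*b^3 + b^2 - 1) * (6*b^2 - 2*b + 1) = -24*b^5 + 14*b^4 - 6*b^3 - 5*b^2 + 2*b - 1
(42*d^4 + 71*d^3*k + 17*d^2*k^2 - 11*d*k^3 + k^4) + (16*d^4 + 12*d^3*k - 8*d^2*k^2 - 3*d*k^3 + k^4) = 58*d^4 + 83*d^3*k + 9*d^2*k^2 - 14*d*k^3 + 2*k^4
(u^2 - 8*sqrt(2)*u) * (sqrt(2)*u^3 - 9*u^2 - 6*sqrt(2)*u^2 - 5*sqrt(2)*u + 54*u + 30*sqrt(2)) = sqrt(2)*u^5 - 25*u^4 - 6*sqrt(2)*u^4 + 67*sqrt(2)*u^3 + 150*u^3 - 402*sqrt(2)*u^2 + 80*u^2 - 480*u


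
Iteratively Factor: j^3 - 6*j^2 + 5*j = (j)*(j^2 - 6*j + 5) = j*(j - 1)*(j - 5)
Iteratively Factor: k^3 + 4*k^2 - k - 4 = (k + 4)*(k^2 - 1) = (k - 1)*(k + 4)*(k + 1)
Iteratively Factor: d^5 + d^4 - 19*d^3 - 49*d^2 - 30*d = (d + 3)*(d^4 - 2*d^3 - 13*d^2 - 10*d) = (d + 1)*(d + 3)*(d^3 - 3*d^2 - 10*d) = d*(d + 1)*(d + 3)*(d^2 - 3*d - 10) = d*(d - 5)*(d + 1)*(d + 3)*(d + 2)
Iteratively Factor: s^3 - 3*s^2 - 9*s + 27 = (s - 3)*(s^2 - 9) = (s - 3)*(s + 3)*(s - 3)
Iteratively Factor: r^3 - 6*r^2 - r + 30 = (r - 3)*(r^2 - 3*r - 10) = (r - 3)*(r + 2)*(r - 5)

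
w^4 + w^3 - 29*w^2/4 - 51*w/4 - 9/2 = (w - 3)*(w + 1/2)*(w + 3/2)*(w + 2)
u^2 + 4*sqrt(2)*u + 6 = (u + sqrt(2))*(u + 3*sqrt(2))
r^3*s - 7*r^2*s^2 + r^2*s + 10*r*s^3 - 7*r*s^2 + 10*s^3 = (r - 5*s)*(r - 2*s)*(r*s + s)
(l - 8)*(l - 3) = l^2 - 11*l + 24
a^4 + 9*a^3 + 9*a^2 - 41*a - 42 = (a - 2)*(a + 1)*(a + 3)*(a + 7)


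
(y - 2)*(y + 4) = y^2 + 2*y - 8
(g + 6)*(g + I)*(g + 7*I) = g^3 + 6*g^2 + 8*I*g^2 - 7*g + 48*I*g - 42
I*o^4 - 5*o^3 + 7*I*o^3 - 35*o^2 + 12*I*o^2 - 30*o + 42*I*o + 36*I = (o + 6)*(o - I)*(o + 6*I)*(I*o + I)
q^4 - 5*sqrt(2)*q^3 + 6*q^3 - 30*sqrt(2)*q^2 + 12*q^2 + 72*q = q*(q + 6)*(q - 3*sqrt(2))*(q - 2*sqrt(2))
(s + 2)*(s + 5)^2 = s^3 + 12*s^2 + 45*s + 50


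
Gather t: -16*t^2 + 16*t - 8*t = -16*t^2 + 8*t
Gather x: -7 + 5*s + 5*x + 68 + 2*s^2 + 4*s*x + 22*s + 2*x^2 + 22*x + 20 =2*s^2 + 27*s + 2*x^2 + x*(4*s + 27) + 81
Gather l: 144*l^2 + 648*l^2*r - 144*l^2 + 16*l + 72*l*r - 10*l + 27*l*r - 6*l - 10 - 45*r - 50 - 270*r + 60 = 648*l^2*r + 99*l*r - 315*r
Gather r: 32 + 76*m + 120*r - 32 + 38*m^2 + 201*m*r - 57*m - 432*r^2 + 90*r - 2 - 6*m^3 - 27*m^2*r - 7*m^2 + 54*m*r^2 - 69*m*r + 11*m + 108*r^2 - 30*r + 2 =-6*m^3 + 31*m^2 + 30*m + r^2*(54*m - 324) + r*(-27*m^2 + 132*m + 180)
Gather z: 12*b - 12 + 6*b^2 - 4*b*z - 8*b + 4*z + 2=6*b^2 + 4*b + z*(4 - 4*b) - 10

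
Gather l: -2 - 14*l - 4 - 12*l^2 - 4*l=-12*l^2 - 18*l - 6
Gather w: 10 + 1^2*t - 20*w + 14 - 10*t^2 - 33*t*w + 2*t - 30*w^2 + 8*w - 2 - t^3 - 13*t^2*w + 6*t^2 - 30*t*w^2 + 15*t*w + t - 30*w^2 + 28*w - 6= -t^3 - 4*t^2 + 4*t + w^2*(-30*t - 60) + w*(-13*t^2 - 18*t + 16) + 16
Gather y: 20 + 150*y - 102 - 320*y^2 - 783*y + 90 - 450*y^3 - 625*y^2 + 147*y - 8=-450*y^3 - 945*y^2 - 486*y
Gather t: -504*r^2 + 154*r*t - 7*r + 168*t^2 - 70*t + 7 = -504*r^2 - 7*r + 168*t^2 + t*(154*r - 70) + 7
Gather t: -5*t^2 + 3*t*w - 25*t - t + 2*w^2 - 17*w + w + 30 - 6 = -5*t^2 + t*(3*w - 26) + 2*w^2 - 16*w + 24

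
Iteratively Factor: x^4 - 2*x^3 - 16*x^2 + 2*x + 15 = (x - 5)*(x^3 + 3*x^2 - x - 3) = (x - 5)*(x + 3)*(x^2 - 1) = (x - 5)*(x - 1)*(x + 3)*(x + 1)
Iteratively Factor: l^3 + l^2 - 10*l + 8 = (l - 2)*(l^2 + 3*l - 4) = (l - 2)*(l + 4)*(l - 1)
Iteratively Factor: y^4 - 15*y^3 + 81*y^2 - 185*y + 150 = (y - 2)*(y^3 - 13*y^2 + 55*y - 75) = (y - 5)*(y - 2)*(y^2 - 8*y + 15) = (y - 5)*(y - 3)*(y - 2)*(y - 5)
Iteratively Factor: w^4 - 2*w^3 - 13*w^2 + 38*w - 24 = (w - 1)*(w^3 - w^2 - 14*w + 24) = (w - 3)*(w - 1)*(w^2 + 2*w - 8) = (w - 3)*(w - 1)*(w + 4)*(w - 2)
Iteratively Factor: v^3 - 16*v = (v - 4)*(v^2 + 4*v) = v*(v - 4)*(v + 4)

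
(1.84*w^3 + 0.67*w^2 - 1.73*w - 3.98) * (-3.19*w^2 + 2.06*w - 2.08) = -5.8696*w^5 + 1.6531*w^4 + 3.0717*w^3 + 7.7388*w^2 - 4.6004*w + 8.2784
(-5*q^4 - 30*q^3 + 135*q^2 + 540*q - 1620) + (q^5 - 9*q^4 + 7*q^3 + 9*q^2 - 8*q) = q^5 - 14*q^4 - 23*q^3 + 144*q^2 + 532*q - 1620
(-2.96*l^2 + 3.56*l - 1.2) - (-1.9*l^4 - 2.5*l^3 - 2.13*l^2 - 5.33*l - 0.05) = 1.9*l^4 + 2.5*l^3 - 0.83*l^2 + 8.89*l - 1.15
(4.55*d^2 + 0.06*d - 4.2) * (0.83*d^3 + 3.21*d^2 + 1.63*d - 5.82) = 3.7765*d^5 + 14.6553*d^4 + 4.1231*d^3 - 39.8652*d^2 - 7.1952*d + 24.444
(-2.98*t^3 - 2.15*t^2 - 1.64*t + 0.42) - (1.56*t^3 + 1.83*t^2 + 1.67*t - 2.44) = -4.54*t^3 - 3.98*t^2 - 3.31*t + 2.86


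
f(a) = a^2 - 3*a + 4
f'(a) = 2*a - 3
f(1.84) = 1.87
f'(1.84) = 0.68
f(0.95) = 2.05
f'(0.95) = -1.10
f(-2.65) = 18.97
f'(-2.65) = -8.30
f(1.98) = 1.98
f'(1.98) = 0.96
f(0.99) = 2.01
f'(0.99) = -1.02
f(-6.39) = 64.00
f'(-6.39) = -15.78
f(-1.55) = 11.05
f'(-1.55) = -6.10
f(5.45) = 17.35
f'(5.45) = 7.90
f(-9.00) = 112.00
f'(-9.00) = -21.00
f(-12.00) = 184.00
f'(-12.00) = -27.00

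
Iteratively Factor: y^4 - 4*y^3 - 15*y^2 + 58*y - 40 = (y - 2)*(y^3 - 2*y^2 - 19*y + 20) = (y - 5)*(y - 2)*(y^2 + 3*y - 4) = (y - 5)*(y - 2)*(y + 4)*(y - 1)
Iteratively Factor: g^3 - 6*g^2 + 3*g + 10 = (g + 1)*(g^2 - 7*g + 10) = (g - 2)*(g + 1)*(g - 5)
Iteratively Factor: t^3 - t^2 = (t - 1)*(t^2) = t*(t - 1)*(t)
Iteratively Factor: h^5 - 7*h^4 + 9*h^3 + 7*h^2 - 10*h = (h - 5)*(h^4 - 2*h^3 - h^2 + 2*h) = (h - 5)*(h - 1)*(h^3 - h^2 - 2*h) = h*(h - 5)*(h - 1)*(h^2 - h - 2) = h*(h - 5)*(h - 1)*(h + 1)*(h - 2)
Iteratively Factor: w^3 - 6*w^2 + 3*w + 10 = (w - 5)*(w^2 - w - 2) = (w - 5)*(w + 1)*(w - 2)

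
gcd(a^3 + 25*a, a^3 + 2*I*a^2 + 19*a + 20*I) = a + 5*I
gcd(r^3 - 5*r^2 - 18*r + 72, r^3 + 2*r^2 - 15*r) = r - 3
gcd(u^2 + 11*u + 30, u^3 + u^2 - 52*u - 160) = u + 5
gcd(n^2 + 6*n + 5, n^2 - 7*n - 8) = n + 1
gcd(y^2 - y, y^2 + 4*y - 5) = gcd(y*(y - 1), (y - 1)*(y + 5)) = y - 1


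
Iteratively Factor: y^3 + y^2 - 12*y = (y + 4)*(y^2 - 3*y) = (y - 3)*(y + 4)*(y)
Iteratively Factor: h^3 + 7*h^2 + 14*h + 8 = (h + 2)*(h^2 + 5*h + 4) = (h + 1)*(h + 2)*(h + 4)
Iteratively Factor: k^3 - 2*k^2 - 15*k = (k - 5)*(k^2 + 3*k) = k*(k - 5)*(k + 3)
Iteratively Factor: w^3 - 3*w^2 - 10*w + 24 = (w - 2)*(w^2 - w - 12) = (w - 2)*(w + 3)*(w - 4)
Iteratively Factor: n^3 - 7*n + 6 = (n - 1)*(n^2 + n - 6) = (n - 2)*(n - 1)*(n + 3)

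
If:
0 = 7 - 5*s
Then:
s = 7/5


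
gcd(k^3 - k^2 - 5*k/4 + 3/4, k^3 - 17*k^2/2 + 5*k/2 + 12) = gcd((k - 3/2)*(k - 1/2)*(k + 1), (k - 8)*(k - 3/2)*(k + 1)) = k^2 - k/2 - 3/2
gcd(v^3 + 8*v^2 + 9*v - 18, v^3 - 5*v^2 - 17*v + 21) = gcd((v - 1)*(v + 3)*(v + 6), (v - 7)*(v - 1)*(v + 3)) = v^2 + 2*v - 3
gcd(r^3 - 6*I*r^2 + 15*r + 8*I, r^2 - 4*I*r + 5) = r + I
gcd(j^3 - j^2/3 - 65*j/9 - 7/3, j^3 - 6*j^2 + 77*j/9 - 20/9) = 1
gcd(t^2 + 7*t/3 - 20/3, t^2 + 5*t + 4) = t + 4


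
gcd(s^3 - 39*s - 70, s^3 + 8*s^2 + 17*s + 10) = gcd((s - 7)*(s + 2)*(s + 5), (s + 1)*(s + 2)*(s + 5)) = s^2 + 7*s + 10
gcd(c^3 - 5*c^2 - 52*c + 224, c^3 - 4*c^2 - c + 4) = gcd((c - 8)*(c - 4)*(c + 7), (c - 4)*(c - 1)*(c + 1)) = c - 4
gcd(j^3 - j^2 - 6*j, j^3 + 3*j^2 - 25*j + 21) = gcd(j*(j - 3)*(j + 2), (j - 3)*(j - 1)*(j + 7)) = j - 3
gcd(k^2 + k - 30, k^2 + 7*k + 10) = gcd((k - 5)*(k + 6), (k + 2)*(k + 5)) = 1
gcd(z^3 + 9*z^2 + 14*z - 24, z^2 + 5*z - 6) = z^2 + 5*z - 6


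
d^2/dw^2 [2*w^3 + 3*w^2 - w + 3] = 12*w + 6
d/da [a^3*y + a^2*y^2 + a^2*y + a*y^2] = y*(3*a^2 + 2*a*y + 2*a + y)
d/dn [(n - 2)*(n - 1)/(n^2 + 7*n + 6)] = 2*(5*n^2 + 4*n - 16)/(n^4 + 14*n^3 + 61*n^2 + 84*n + 36)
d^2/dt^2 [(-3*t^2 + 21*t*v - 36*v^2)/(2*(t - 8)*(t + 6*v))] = 3*(-(t - 8)^2*(t + 6*v)^2 + (t - 8)^2*(t + 6*v)*(2*t - 7*v) + (t - 8)^2*(-t^2 + 7*t*v - 12*v^2) + (t - 8)*(t + 6*v)^2*(2*t - 7*v) + (t - 8)*(t + 6*v)*(-t^2 + 7*t*v - 12*v^2) + (t + 6*v)^2*(-t^2 + 7*t*v - 12*v^2))/((t - 8)^3*(t + 6*v)^3)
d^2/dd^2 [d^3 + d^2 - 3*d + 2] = 6*d + 2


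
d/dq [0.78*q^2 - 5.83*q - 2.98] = 1.56*q - 5.83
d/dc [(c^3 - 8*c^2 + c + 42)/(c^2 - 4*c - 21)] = (c^2 + 6*c + 3)/(c^2 + 6*c + 9)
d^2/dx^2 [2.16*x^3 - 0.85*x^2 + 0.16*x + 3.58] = 12.96*x - 1.7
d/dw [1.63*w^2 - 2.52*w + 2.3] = 3.26*w - 2.52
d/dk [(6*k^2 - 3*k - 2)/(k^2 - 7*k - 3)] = (-39*k^2 - 32*k - 5)/(k^4 - 14*k^3 + 43*k^2 + 42*k + 9)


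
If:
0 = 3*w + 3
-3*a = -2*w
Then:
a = -2/3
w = -1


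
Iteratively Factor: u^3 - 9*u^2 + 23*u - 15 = (u - 3)*(u^2 - 6*u + 5) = (u - 5)*(u - 3)*(u - 1)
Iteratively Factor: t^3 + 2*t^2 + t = (t + 1)*(t^2 + t) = t*(t + 1)*(t + 1)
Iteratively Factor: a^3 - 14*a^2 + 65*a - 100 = (a - 5)*(a^2 - 9*a + 20) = (a - 5)*(a - 4)*(a - 5)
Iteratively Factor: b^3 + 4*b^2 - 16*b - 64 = (b - 4)*(b^2 + 8*b + 16) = (b - 4)*(b + 4)*(b + 4)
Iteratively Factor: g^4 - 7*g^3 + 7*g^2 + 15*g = (g)*(g^3 - 7*g^2 + 7*g + 15) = g*(g - 5)*(g^2 - 2*g - 3) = g*(g - 5)*(g - 3)*(g + 1)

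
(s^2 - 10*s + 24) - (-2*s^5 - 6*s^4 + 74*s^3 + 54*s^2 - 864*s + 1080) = 2*s^5 + 6*s^4 - 74*s^3 - 53*s^2 + 854*s - 1056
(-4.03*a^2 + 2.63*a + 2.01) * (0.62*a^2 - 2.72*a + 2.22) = -2.4986*a^4 + 12.5922*a^3 - 14.854*a^2 + 0.3714*a + 4.4622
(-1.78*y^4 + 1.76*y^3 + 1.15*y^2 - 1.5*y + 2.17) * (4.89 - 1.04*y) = 1.8512*y^5 - 10.5346*y^4 + 7.4104*y^3 + 7.1835*y^2 - 9.5918*y + 10.6113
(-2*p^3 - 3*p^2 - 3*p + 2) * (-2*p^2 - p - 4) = 4*p^5 + 8*p^4 + 17*p^3 + 11*p^2 + 10*p - 8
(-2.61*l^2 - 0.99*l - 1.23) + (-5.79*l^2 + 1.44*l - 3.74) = -8.4*l^2 + 0.45*l - 4.97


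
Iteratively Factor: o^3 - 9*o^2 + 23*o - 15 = (o - 5)*(o^2 - 4*o + 3) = (o - 5)*(o - 3)*(o - 1)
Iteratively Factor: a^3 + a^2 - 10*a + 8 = (a - 1)*(a^2 + 2*a - 8) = (a - 1)*(a + 4)*(a - 2)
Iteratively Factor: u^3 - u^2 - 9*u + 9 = (u - 1)*(u^2 - 9) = (u - 1)*(u + 3)*(u - 3)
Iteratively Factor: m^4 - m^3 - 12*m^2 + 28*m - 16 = (m + 4)*(m^3 - 5*m^2 + 8*m - 4) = (m - 2)*(m + 4)*(m^2 - 3*m + 2) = (m - 2)^2*(m + 4)*(m - 1)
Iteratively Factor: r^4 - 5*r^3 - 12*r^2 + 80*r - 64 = (r - 4)*(r^3 - r^2 - 16*r + 16) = (r - 4)*(r - 1)*(r^2 - 16) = (r - 4)^2*(r - 1)*(r + 4)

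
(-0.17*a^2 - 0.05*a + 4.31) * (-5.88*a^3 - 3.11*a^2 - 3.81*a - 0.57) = 0.9996*a^5 + 0.8227*a^4 - 24.5396*a^3 - 13.1167*a^2 - 16.3926*a - 2.4567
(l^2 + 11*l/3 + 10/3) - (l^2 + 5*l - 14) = 52/3 - 4*l/3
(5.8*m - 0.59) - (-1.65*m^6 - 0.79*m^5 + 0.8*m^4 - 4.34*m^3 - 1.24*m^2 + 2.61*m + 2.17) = 1.65*m^6 + 0.79*m^5 - 0.8*m^4 + 4.34*m^3 + 1.24*m^2 + 3.19*m - 2.76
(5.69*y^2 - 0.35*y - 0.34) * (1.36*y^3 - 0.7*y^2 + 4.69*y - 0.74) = 7.7384*y^5 - 4.459*y^4 + 26.4687*y^3 - 5.6141*y^2 - 1.3356*y + 0.2516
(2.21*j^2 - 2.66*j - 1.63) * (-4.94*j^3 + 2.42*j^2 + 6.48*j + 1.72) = -10.9174*j^5 + 18.4886*j^4 + 15.9358*j^3 - 17.3802*j^2 - 15.1376*j - 2.8036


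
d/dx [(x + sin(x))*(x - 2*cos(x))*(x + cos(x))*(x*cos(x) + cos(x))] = -(x + 1)*(x + sin(x))*(x - 2*cos(x))*(sin(x) - 1)*cos(x) + (x + 1)*(x + sin(x))*(x + cos(x))*(2*sin(x) + 1)*cos(x) + (x + 1)*(x - 2*cos(x))*(x + cos(x))*(cos(x) + 1)*cos(x) - (x + sin(x))*(x - 2*cos(x))*(x + cos(x))*(x*sin(x) - sqrt(2)*cos(x + pi/4))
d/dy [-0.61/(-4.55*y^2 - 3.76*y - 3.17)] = (-5.551*y - 2.2936)/(4.55*y^2 + 3.76*y + 3.17)^2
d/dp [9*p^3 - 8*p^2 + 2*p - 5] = 27*p^2 - 16*p + 2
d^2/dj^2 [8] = 0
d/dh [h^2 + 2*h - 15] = 2*h + 2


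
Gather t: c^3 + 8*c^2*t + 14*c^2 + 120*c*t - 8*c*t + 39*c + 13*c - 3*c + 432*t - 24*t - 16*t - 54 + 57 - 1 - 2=c^3 + 14*c^2 + 49*c + t*(8*c^2 + 112*c + 392)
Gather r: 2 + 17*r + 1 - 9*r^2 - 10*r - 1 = -9*r^2 + 7*r + 2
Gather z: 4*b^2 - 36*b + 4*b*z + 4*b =4*b^2 + 4*b*z - 32*b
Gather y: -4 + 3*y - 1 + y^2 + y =y^2 + 4*y - 5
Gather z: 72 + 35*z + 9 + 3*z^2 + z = 3*z^2 + 36*z + 81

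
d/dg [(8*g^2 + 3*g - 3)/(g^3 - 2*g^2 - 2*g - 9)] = (-8*g^4 - 6*g^3 - g^2 - 156*g - 33)/(g^6 - 4*g^5 - 10*g^3 + 40*g^2 + 36*g + 81)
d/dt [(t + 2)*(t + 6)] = 2*t + 8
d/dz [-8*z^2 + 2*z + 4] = 2 - 16*z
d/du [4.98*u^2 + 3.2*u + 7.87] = 9.96*u + 3.2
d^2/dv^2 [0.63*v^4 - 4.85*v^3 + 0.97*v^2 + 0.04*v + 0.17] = 7.56*v^2 - 29.1*v + 1.94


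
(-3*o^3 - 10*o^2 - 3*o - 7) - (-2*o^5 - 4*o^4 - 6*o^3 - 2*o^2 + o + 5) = 2*o^5 + 4*o^4 + 3*o^3 - 8*o^2 - 4*o - 12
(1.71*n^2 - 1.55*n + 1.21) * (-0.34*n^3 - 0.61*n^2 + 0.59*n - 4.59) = -0.5814*n^5 - 0.5161*n^4 + 1.543*n^3 - 9.5015*n^2 + 7.8284*n - 5.5539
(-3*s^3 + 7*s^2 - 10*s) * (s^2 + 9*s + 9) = -3*s^5 - 20*s^4 + 26*s^3 - 27*s^2 - 90*s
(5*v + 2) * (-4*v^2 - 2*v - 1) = -20*v^3 - 18*v^2 - 9*v - 2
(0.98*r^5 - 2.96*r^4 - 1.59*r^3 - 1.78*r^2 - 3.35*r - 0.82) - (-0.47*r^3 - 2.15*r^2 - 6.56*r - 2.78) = 0.98*r^5 - 2.96*r^4 - 1.12*r^3 + 0.37*r^2 + 3.21*r + 1.96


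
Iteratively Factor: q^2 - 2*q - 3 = (q - 3)*(q + 1)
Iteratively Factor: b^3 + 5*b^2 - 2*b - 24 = (b + 3)*(b^2 + 2*b - 8) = (b - 2)*(b + 3)*(b + 4)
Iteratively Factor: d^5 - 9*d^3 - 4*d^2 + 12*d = (d + 2)*(d^4 - 2*d^3 - 5*d^2 + 6*d) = (d - 1)*(d + 2)*(d^3 - d^2 - 6*d) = (d - 3)*(d - 1)*(d + 2)*(d^2 + 2*d) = (d - 3)*(d - 1)*(d + 2)^2*(d)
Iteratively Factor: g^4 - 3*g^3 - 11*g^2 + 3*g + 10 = (g - 5)*(g^3 + 2*g^2 - g - 2) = (g - 5)*(g - 1)*(g^2 + 3*g + 2) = (g - 5)*(g - 1)*(g + 1)*(g + 2)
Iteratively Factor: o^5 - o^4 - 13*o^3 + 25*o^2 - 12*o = (o - 1)*(o^4 - 13*o^2 + 12*o) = o*(o - 1)*(o^3 - 13*o + 12) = o*(o - 1)*(o + 4)*(o^2 - 4*o + 3) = o*(o - 1)^2*(o + 4)*(o - 3)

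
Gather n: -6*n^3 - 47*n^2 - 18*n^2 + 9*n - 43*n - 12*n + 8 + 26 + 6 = -6*n^3 - 65*n^2 - 46*n + 40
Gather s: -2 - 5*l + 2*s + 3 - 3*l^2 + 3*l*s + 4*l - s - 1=-3*l^2 - l + s*(3*l + 1)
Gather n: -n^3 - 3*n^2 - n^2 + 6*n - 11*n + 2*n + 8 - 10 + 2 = -n^3 - 4*n^2 - 3*n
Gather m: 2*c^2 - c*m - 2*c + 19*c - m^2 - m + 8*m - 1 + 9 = 2*c^2 + 17*c - m^2 + m*(7 - c) + 8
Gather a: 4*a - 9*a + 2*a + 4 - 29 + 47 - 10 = 12 - 3*a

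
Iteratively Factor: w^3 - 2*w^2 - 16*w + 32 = (w + 4)*(w^2 - 6*w + 8) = (w - 2)*(w + 4)*(w - 4)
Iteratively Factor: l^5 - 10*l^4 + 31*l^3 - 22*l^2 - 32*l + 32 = (l - 2)*(l^4 - 8*l^3 + 15*l^2 + 8*l - 16) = (l - 4)*(l - 2)*(l^3 - 4*l^2 - l + 4) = (l - 4)*(l - 2)*(l + 1)*(l^2 - 5*l + 4) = (l - 4)*(l - 2)*(l - 1)*(l + 1)*(l - 4)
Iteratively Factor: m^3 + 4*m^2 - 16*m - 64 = (m + 4)*(m^2 - 16) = (m - 4)*(m + 4)*(m + 4)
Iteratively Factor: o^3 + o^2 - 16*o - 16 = (o + 4)*(o^2 - 3*o - 4) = (o - 4)*(o + 4)*(o + 1)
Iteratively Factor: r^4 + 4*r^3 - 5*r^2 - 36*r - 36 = (r - 3)*(r^3 + 7*r^2 + 16*r + 12) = (r - 3)*(r + 2)*(r^2 + 5*r + 6) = (r - 3)*(r + 2)^2*(r + 3)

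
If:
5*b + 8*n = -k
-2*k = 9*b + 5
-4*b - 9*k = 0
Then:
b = -45/73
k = 20/73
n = 205/584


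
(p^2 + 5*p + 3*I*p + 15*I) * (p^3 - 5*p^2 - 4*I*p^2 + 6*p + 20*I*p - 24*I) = p^5 - I*p^4 - 7*p^3 + 30*p^2 + 19*I*p^2 - 228*p - 30*I*p + 360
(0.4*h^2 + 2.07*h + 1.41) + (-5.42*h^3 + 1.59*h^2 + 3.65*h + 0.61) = -5.42*h^3 + 1.99*h^2 + 5.72*h + 2.02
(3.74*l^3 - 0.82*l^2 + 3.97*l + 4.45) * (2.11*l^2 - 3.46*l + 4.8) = 7.8914*l^5 - 14.6706*l^4 + 29.1659*l^3 - 8.2827*l^2 + 3.659*l + 21.36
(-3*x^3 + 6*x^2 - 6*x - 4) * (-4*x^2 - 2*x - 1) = 12*x^5 - 18*x^4 + 15*x^3 + 22*x^2 + 14*x + 4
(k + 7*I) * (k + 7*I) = k^2 + 14*I*k - 49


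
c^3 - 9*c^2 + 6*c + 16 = (c - 8)*(c - 2)*(c + 1)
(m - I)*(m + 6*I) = m^2 + 5*I*m + 6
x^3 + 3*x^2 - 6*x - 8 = (x - 2)*(x + 1)*(x + 4)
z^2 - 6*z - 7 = (z - 7)*(z + 1)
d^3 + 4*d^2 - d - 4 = (d - 1)*(d + 1)*(d + 4)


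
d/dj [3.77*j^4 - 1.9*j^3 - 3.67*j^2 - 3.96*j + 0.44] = 15.08*j^3 - 5.7*j^2 - 7.34*j - 3.96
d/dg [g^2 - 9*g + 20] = 2*g - 9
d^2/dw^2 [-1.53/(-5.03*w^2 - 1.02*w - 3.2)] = (-77.420754*w^2 - 15.699636*w + 1.53*(10.06*w + 1.02)*(20.12*w + 2.04) - 49.25376)/(5.03*w^2 + 1.02*w + 3.2)^3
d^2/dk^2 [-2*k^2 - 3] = -4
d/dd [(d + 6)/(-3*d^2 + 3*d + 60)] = (-d^2 + d + (d + 6)*(2*d - 1) + 20)/(3*(-d^2 + d + 20)^2)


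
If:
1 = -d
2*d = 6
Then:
No Solution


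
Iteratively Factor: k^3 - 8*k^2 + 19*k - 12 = (k - 4)*(k^2 - 4*k + 3) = (k - 4)*(k - 1)*(k - 3)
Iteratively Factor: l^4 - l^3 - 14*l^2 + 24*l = (l - 3)*(l^3 + 2*l^2 - 8*l) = (l - 3)*(l - 2)*(l^2 + 4*l) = (l - 3)*(l - 2)*(l + 4)*(l)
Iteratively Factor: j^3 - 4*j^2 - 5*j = (j + 1)*(j^2 - 5*j) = j*(j + 1)*(j - 5)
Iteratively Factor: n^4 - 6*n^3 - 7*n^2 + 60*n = (n - 5)*(n^3 - n^2 - 12*n) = (n - 5)*(n + 3)*(n^2 - 4*n) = n*(n - 5)*(n + 3)*(n - 4)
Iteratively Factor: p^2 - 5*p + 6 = (p - 3)*(p - 2)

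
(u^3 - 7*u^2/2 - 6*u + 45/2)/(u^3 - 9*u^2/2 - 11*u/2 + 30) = (u - 3)/(u - 4)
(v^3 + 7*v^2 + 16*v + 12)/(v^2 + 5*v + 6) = v + 2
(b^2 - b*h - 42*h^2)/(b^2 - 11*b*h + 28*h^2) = (b + 6*h)/(b - 4*h)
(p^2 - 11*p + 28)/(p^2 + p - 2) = (p^2 - 11*p + 28)/(p^2 + p - 2)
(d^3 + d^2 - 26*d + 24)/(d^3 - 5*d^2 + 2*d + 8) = (d^2 + 5*d - 6)/(d^2 - d - 2)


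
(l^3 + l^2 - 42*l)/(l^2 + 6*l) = (l^2 + l - 42)/(l + 6)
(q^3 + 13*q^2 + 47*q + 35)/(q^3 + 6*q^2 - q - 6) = (q^2 + 12*q + 35)/(q^2 + 5*q - 6)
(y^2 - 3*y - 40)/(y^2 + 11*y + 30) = (y - 8)/(y + 6)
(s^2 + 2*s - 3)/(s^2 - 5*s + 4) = (s + 3)/(s - 4)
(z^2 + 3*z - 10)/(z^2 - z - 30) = (z - 2)/(z - 6)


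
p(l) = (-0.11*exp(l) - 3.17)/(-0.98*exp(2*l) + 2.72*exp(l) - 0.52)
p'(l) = (-0.11*exp(l) - 3.17)*(1.96*exp(2*l) - 2.72*exp(l))/(-0.98*exp(2*l) + 2.72*exp(l) - 0.52)^2 - 0.11*exp(l)/(-0.98*exp(2*l) + 2.72*exp(l) - 0.52)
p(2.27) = 0.06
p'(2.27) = -0.14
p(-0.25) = -3.24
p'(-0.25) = 2.92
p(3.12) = 0.01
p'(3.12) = -0.02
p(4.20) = 0.00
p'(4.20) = -0.00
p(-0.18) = -3.05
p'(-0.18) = 2.50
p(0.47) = -2.53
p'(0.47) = -1.40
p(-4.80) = 6.37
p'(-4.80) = 0.29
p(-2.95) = 8.35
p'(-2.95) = 3.02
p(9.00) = 0.00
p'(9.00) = 0.00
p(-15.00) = 6.10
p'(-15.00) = 0.00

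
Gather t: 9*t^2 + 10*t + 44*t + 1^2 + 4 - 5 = 9*t^2 + 54*t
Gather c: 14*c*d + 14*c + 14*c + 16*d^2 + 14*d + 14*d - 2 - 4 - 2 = c*(14*d + 28) + 16*d^2 + 28*d - 8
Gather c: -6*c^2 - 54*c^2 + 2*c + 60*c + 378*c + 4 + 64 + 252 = -60*c^2 + 440*c + 320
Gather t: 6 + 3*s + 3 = 3*s + 9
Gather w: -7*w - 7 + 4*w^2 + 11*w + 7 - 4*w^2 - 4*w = 0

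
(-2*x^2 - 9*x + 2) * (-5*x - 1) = 10*x^3 + 47*x^2 - x - 2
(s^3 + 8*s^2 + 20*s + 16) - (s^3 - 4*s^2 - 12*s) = 12*s^2 + 32*s + 16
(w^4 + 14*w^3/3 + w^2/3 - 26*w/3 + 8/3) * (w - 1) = w^5 + 11*w^4/3 - 13*w^3/3 - 9*w^2 + 34*w/3 - 8/3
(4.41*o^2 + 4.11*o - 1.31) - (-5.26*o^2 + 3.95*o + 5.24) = 9.67*o^2 + 0.16*o - 6.55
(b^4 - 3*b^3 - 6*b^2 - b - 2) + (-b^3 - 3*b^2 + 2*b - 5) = b^4 - 4*b^3 - 9*b^2 + b - 7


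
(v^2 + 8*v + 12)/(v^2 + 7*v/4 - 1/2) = 4*(v + 6)/(4*v - 1)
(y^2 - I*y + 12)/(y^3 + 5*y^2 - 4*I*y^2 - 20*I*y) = (y + 3*I)/(y*(y + 5))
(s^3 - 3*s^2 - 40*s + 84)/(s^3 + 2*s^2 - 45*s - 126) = (s - 2)/(s + 3)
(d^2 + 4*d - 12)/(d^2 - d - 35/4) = 4*(-d^2 - 4*d + 12)/(-4*d^2 + 4*d + 35)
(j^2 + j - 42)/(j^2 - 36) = (j + 7)/(j + 6)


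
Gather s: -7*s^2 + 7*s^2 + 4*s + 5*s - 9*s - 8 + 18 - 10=0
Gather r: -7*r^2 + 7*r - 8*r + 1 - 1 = -7*r^2 - r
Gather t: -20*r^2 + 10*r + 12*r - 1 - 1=-20*r^2 + 22*r - 2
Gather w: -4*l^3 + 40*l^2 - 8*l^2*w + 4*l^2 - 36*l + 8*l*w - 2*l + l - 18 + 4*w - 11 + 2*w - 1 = -4*l^3 + 44*l^2 - 37*l + w*(-8*l^2 + 8*l + 6) - 30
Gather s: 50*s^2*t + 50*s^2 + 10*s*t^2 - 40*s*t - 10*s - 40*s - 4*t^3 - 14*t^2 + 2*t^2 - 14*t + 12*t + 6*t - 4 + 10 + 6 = s^2*(50*t + 50) + s*(10*t^2 - 40*t - 50) - 4*t^3 - 12*t^2 + 4*t + 12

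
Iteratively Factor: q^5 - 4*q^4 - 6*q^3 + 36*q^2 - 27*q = (q)*(q^4 - 4*q^3 - 6*q^2 + 36*q - 27) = q*(q + 3)*(q^3 - 7*q^2 + 15*q - 9) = q*(q - 1)*(q + 3)*(q^2 - 6*q + 9) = q*(q - 3)*(q - 1)*(q + 3)*(q - 3)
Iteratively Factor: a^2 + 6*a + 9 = (a + 3)*(a + 3)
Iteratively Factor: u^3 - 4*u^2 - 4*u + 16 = (u - 4)*(u^2 - 4) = (u - 4)*(u - 2)*(u + 2)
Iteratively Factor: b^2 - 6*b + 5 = (b - 1)*(b - 5)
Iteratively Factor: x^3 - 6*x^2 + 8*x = (x)*(x^2 - 6*x + 8) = x*(x - 2)*(x - 4)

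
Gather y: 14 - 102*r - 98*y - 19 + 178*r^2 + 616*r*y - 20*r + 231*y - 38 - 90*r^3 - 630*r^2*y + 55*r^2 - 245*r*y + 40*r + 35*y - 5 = -90*r^3 + 233*r^2 - 82*r + y*(-630*r^2 + 371*r + 168) - 48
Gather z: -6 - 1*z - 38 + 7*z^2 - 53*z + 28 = 7*z^2 - 54*z - 16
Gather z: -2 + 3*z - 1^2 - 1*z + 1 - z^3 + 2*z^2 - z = -z^3 + 2*z^2 + z - 2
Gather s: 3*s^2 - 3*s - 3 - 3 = 3*s^2 - 3*s - 6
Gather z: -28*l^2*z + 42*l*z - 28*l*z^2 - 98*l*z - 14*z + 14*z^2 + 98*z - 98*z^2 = z^2*(-28*l - 84) + z*(-28*l^2 - 56*l + 84)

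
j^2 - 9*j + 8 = (j - 8)*(j - 1)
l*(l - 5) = l^2 - 5*l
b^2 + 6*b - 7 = (b - 1)*(b + 7)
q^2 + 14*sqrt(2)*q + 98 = (q + 7*sqrt(2))^2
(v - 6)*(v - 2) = v^2 - 8*v + 12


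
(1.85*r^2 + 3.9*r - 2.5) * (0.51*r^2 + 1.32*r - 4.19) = 0.9435*r^4 + 4.431*r^3 - 3.8785*r^2 - 19.641*r + 10.475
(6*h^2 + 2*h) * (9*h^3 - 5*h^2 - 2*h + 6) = 54*h^5 - 12*h^4 - 22*h^3 + 32*h^2 + 12*h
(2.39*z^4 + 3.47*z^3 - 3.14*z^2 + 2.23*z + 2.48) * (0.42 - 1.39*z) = -3.3221*z^5 - 3.8195*z^4 + 5.822*z^3 - 4.4185*z^2 - 2.5106*z + 1.0416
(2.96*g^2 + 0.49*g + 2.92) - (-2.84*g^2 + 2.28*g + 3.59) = 5.8*g^2 - 1.79*g - 0.67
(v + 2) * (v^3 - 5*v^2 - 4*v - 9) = v^4 - 3*v^3 - 14*v^2 - 17*v - 18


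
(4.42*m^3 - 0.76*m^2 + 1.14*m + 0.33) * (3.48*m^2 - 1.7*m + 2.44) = 15.3816*m^5 - 10.1588*m^4 + 16.044*m^3 - 2.644*m^2 + 2.2206*m + 0.8052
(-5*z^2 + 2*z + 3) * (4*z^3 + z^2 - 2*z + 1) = -20*z^5 + 3*z^4 + 24*z^3 - 6*z^2 - 4*z + 3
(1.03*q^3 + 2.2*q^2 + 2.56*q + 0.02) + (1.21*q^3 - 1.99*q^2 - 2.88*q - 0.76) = 2.24*q^3 + 0.21*q^2 - 0.32*q - 0.74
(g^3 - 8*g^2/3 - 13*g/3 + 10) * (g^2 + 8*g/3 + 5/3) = g^5 - 88*g^3/9 - 6*g^2 + 175*g/9 + 50/3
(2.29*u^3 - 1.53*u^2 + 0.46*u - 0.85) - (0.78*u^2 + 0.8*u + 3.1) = 2.29*u^3 - 2.31*u^2 - 0.34*u - 3.95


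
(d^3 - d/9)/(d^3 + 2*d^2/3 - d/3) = (d + 1/3)/(d + 1)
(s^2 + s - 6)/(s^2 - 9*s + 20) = (s^2 + s - 6)/(s^2 - 9*s + 20)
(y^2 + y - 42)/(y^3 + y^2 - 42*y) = 1/y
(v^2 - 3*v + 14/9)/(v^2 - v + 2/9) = (3*v - 7)/(3*v - 1)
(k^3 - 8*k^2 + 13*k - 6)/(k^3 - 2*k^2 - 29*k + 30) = (k - 1)/(k + 5)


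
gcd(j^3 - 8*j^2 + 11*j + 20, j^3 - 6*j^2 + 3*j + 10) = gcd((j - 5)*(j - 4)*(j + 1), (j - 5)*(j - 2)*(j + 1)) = j^2 - 4*j - 5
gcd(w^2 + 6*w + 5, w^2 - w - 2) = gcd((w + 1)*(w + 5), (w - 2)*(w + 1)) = w + 1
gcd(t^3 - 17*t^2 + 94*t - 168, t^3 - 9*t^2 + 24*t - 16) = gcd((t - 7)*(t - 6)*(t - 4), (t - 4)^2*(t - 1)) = t - 4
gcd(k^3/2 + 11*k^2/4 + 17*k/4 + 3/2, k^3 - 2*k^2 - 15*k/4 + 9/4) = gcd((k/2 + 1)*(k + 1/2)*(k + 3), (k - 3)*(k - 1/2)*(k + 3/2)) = 1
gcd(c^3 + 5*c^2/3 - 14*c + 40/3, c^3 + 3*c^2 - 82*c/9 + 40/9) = c^2 + 11*c/3 - 20/3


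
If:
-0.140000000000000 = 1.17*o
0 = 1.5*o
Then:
No Solution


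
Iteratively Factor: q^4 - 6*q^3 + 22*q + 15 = (q + 1)*(q^3 - 7*q^2 + 7*q + 15) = (q - 5)*(q + 1)*(q^2 - 2*q - 3) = (q - 5)*(q - 3)*(q + 1)*(q + 1)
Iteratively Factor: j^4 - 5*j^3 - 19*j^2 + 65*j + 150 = (j + 3)*(j^3 - 8*j^2 + 5*j + 50) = (j + 2)*(j + 3)*(j^2 - 10*j + 25) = (j - 5)*(j + 2)*(j + 3)*(j - 5)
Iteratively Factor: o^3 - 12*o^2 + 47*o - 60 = (o - 3)*(o^2 - 9*o + 20) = (o - 4)*(o - 3)*(o - 5)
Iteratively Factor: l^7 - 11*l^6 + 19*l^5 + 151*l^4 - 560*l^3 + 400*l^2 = (l - 5)*(l^6 - 6*l^5 - 11*l^4 + 96*l^3 - 80*l^2) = (l - 5)*(l + 4)*(l^5 - 10*l^4 + 29*l^3 - 20*l^2) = (l - 5)*(l - 4)*(l + 4)*(l^4 - 6*l^3 + 5*l^2) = (l - 5)*(l - 4)*(l - 1)*(l + 4)*(l^3 - 5*l^2) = (l - 5)^2*(l - 4)*(l - 1)*(l + 4)*(l^2) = l*(l - 5)^2*(l - 4)*(l - 1)*(l + 4)*(l)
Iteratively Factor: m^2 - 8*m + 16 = (m - 4)*(m - 4)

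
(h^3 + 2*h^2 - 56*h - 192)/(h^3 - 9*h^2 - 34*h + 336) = (h + 4)/(h - 7)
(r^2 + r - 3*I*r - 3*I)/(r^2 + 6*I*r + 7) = (r^2 + r - 3*I*r - 3*I)/(r^2 + 6*I*r + 7)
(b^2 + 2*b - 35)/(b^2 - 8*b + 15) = (b + 7)/(b - 3)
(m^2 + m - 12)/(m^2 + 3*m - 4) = (m - 3)/(m - 1)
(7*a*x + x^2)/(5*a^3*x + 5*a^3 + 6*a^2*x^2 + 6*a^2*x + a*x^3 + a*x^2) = x*(7*a + x)/(a*(5*a^2*x + 5*a^2 + 6*a*x^2 + 6*a*x + x^3 + x^2))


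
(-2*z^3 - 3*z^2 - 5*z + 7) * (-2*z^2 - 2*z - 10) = 4*z^5 + 10*z^4 + 36*z^3 + 26*z^2 + 36*z - 70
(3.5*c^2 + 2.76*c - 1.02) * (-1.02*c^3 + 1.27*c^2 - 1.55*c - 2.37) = -3.57*c^5 + 1.6298*c^4 - 0.8794*c^3 - 13.8684*c^2 - 4.9602*c + 2.4174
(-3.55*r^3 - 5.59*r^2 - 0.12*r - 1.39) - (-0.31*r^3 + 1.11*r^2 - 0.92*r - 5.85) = -3.24*r^3 - 6.7*r^2 + 0.8*r + 4.46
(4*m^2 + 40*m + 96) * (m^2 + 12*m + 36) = 4*m^4 + 88*m^3 + 720*m^2 + 2592*m + 3456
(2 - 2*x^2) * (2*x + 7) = -4*x^3 - 14*x^2 + 4*x + 14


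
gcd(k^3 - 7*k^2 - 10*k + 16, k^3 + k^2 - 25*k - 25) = 1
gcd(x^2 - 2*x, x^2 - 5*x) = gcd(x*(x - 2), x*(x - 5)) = x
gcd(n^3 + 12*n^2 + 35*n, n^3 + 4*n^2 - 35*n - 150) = n + 5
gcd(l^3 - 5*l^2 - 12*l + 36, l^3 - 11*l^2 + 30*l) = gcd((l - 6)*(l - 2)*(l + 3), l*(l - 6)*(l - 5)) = l - 6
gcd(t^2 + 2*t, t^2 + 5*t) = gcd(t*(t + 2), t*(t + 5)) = t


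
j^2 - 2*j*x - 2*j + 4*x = (j - 2)*(j - 2*x)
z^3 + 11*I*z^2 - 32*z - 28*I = (z + 2*I)^2*(z + 7*I)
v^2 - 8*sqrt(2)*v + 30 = (v - 5*sqrt(2))*(v - 3*sqrt(2))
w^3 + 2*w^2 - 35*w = w*(w - 5)*(w + 7)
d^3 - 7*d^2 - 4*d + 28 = (d - 7)*(d - 2)*(d + 2)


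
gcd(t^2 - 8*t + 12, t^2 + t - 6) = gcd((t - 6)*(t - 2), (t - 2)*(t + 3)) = t - 2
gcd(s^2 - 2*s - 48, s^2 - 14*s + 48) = s - 8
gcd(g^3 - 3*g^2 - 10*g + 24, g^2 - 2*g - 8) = g - 4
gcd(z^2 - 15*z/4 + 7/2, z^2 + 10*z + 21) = 1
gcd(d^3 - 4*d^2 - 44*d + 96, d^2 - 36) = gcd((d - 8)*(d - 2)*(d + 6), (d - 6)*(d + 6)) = d + 6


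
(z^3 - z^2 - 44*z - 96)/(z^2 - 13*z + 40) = (z^2 + 7*z + 12)/(z - 5)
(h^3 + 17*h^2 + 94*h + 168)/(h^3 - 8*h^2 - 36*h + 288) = (h^2 + 11*h + 28)/(h^2 - 14*h + 48)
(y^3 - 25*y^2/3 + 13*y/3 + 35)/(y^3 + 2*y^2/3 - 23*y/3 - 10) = (y - 7)/(y + 2)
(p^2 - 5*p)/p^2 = (p - 5)/p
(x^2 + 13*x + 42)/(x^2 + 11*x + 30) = (x + 7)/(x + 5)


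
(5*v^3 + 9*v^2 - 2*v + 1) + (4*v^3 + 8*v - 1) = 9*v^3 + 9*v^2 + 6*v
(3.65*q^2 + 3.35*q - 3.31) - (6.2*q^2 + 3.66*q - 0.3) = -2.55*q^2 - 0.31*q - 3.01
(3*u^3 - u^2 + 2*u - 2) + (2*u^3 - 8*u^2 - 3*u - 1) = 5*u^3 - 9*u^2 - u - 3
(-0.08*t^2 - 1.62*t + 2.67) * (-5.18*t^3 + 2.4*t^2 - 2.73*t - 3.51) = 0.4144*t^5 + 8.1996*t^4 - 17.5002*t^3 + 11.1114*t^2 - 1.6029*t - 9.3717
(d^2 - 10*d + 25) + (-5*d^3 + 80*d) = -5*d^3 + d^2 + 70*d + 25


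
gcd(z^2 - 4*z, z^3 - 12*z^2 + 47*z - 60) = z - 4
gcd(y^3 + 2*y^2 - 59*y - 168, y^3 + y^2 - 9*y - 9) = y + 3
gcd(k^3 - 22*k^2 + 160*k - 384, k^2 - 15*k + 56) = k - 8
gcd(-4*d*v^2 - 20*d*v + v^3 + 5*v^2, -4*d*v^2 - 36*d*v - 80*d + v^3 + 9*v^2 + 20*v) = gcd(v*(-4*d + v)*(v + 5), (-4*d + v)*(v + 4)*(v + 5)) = -4*d*v - 20*d + v^2 + 5*v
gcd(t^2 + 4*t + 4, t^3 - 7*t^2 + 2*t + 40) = t + 2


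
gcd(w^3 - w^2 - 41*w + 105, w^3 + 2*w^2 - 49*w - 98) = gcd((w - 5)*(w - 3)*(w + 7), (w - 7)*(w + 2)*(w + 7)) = w + 7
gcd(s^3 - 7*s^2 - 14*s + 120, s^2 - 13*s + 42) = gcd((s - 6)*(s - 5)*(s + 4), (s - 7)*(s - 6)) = s - 6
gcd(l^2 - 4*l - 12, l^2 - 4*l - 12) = l^2 - 4*l - 12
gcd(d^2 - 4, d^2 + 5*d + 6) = d + 2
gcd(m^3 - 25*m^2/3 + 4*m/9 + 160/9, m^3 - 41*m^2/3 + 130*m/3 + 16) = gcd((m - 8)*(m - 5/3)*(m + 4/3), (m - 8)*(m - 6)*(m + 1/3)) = m - 8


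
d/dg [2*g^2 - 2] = 4*g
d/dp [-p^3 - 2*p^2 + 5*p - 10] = -3*p^2 - 4*p + 5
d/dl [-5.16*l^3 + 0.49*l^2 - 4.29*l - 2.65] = -15.48*l^2 + 0.98*l - 4.29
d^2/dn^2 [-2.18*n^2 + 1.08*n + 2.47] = -4.36000000000000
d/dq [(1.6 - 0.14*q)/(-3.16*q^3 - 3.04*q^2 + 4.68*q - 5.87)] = (-0.8848*q^3 + 14.7424*q^2 + 9.728*q - 6.6662)/(9.9856*q^6 + 19.2128*q^5 - 20.336*q^4 + 8.64400000000001*q^3 + 57.592*q^2 - 54.9432*q + 34.4569)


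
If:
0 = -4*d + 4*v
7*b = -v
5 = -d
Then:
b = 5/7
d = -5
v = -5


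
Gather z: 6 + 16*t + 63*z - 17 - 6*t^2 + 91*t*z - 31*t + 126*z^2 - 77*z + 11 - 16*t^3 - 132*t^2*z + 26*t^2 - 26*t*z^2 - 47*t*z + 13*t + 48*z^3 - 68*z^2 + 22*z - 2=-16*t^3 + 20*t^2 - 2*t + 48*z^3 + z^2*(58 - 26*t) + z*(-132*t^2 + 44*t + 8) - 2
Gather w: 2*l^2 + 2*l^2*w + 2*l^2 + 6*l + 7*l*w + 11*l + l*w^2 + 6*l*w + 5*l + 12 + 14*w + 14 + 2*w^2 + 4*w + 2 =4*l^2 + 22*l + w^2*(l + 2) + w*(2*l^2 + 13*l + 18) + 28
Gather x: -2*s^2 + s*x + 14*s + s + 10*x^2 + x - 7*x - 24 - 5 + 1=-2*s^2 + 15*s + 10*x^2 + x*(s - 6) - 28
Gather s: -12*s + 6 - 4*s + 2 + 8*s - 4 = 4 - 8*s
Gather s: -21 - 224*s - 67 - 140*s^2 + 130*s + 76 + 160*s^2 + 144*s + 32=20*s^2 + 50*s + 20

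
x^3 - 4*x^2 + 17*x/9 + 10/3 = (x - 3)*(x - 5/3)*(x + 2/3)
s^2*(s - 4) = s^3 - 4*s^2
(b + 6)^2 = b^2 + 12*b + 36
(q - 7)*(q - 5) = q^2 - 12*q + 35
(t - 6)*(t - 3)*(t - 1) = t^3 - 10*t^2 + 27*t - 18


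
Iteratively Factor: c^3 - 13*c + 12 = (c + 4)*(c^2 - 4*c + 3) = (c - 1)*(c + 4)*(c - 3)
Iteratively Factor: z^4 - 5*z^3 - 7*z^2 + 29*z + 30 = (z - 5)*(z^3 - 7*z - 6) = (z - 5)*(z + 1)*(z^2 - z - 6) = (z - 5)*(z - 3)*(z + 1)*(z + 2)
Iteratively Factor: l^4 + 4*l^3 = (l + 4)*(l^3) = l*(l + 4)*(l^2) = l^2*(l + 4)*(l)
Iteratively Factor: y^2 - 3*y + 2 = (y - 1)*(y - 2)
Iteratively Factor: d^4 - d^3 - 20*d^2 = (d - 5)*(d^3 + 4*d^2) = d*(d - 5)*(d^2 + 4*d) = d*(d - 5)*(d + 4)*(d)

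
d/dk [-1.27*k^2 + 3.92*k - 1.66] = 3.92 - 2.54*k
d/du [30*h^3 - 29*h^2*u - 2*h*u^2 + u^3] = -29*h^2 - 4*h*u + 3*u^2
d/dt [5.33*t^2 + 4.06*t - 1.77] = 10.66*t + 4.06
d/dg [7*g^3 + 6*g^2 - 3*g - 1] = 21*g^2 + 12*g - 3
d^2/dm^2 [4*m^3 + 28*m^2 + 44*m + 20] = 24*m + 56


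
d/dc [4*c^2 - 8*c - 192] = 8*c - 8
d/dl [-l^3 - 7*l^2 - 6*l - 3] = -3*l^2 - 14*l - 6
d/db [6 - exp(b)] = -exp(b)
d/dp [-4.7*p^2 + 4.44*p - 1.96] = 4.44 - 9.4*p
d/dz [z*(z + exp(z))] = z*(exp(z) + 1) + z + exp(z)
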